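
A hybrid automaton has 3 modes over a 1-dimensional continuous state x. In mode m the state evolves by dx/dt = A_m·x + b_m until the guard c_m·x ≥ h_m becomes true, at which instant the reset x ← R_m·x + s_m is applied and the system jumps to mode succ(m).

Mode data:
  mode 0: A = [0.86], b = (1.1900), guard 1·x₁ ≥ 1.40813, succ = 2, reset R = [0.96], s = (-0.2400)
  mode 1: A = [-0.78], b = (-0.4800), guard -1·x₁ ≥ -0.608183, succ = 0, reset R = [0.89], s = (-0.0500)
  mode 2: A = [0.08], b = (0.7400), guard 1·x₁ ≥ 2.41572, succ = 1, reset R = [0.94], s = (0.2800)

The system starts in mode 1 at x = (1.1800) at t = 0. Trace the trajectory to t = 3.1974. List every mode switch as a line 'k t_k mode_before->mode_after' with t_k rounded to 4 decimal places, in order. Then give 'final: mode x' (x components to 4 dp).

Mode 1: guard c·x = -0.6082 hit at Δt = 0.4916 (t = 0.4916), x⁻ = (0.6082) → reset → x⁺ = (0.4913), jump to mode 0
Mode 0: guard c·x = 1.4081 hit at Δt = 0.4629 (t = 0.9545), x⁻ = (1.4081) → reset → x⁺ = (1.1118), jump to mode 2
Mode 2: guard c·x = 2.4157 hit at Δt = 1.4816 (t = 2.4361), x⁻ = (2.4157) → reset → x⁺ = (2.5508), jump to mode 1
Mode 1: flow for 0.7613 to horizon, guard not reached → x = (1.1330)

1 0.4916 1->0
2 0.9545 0->2
3 2.4361 2->1
final: 1 1.1330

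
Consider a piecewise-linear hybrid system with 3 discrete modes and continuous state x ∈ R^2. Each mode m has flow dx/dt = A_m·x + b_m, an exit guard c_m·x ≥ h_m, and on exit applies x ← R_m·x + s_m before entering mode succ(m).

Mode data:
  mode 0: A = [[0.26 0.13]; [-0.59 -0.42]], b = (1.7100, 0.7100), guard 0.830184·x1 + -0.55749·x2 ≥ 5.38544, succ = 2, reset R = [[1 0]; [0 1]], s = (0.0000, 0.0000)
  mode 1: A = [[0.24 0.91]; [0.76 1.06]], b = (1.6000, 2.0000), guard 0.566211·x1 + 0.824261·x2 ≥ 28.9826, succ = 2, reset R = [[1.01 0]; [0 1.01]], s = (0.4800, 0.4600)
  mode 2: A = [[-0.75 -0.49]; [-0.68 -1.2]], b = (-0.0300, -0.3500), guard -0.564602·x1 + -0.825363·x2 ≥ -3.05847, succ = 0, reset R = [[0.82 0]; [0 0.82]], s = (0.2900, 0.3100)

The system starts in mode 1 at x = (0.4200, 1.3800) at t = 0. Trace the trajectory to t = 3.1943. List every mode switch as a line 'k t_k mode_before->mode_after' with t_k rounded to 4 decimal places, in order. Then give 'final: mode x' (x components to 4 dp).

Mode 1: guard c·x = 28.9826 hit at Δt = 1.4680 (t = 1.4680), x⁻ = (16.2669, 23.9877) → reset → x⁺ = (16.9095, 24.6876), jump to mode 2
Mode 2: guard c·x = -3.0585 hit at Δt = 1.3782 (t = 2.8462), x⁻ = (2.8083, 1.7846) → reset → x⁺ = (2.5928, 1.7733), jump to mode 0
Mode 0: flow for 0.3481 to horizon, guard not reached → x = (3.5319, 1.1757)

1 1.4680 1->2
2 2.8462 2->0
final: 0 3.5319 1.1757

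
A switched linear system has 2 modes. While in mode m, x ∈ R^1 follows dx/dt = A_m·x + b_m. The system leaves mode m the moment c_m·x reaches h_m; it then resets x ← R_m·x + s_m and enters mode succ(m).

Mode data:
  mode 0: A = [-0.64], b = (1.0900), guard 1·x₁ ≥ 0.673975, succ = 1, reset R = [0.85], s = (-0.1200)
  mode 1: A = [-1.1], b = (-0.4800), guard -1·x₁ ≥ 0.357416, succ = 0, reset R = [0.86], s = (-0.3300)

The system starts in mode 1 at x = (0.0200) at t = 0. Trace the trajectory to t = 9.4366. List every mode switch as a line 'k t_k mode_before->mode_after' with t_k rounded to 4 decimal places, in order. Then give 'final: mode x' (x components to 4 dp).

1 1.5950 1->0
2 2.8788 0->1
3 5.0802 1->0
4 6.3640 0->1
5 8.5655 1->0
final: 0 0.3629

Mode 1: guard c·x = 0.3574 hit at Δt = 1.5950 (t = 1.5950), x⁻ = (-0.3574) → reset → x⁺ = (-0.6374), jump to mode 0
Mode 0: guard c·x = 0.6740 hit at Δt = 1.2838 (t = 2.8788), x⁻ = (0.6740) → reset → x⁺ = (0.4529), jump to mode 1
Mode 1: guard c·x = 0.3574 hit at Δt = 2.2014 (t = 5.0802), x⁻ = (-0.3574) → reset → x⁺ = (-0.6374), jump to mode 0
Mode 0: guard c·x = 0.6740 hit at Δt = 1.2838 (t = 6.3640), x⁻ = (0.6740) → reset → x⁺ = (0.4529), jump to mode 1
Mode 1: guard c·x = 0.3574 hit at Δt = 2.2014 (t = 8.5655), x⁻ = (-0.3574) → reset → x⁺ = (-0.6374), jump to mode 0
Mode 0: flow for 0.8711 to horizon, guard not reached → x = (0.3629)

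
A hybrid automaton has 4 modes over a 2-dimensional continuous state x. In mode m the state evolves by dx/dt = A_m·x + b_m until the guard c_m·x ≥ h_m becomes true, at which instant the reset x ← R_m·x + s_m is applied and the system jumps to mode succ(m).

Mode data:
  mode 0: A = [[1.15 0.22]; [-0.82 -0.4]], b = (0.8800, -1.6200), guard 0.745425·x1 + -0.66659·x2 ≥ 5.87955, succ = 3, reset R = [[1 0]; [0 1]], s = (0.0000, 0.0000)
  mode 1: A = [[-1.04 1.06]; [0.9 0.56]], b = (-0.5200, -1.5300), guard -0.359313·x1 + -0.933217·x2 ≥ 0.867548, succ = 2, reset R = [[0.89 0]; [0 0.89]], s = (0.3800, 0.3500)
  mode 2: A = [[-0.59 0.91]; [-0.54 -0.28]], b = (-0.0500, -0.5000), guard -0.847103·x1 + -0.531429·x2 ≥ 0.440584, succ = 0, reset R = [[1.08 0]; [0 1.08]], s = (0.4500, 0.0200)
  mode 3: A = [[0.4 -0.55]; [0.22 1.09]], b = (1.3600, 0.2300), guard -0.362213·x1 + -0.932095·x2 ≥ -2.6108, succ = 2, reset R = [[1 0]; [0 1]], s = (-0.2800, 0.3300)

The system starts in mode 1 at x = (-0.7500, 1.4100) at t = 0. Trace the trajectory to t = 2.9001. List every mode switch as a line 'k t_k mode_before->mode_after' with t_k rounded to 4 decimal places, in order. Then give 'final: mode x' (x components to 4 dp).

1 1.4036 1->2
2 1.9415 2->0
final: 0 1.7826 -2.2710

Mode 1: guard c·x = 0.8675 hit at Δt = 1.4036 (t = 1.4036), x⁻ = (-0.4182, -0.7686) → reset → x⁺ = (0.0078, -0.3341), jump to mode 2
Mode 2: guard c·x = 0.4406 hit at Δt = 0.5379 (t = 1.9415), x⁻ = (-0.1996, -0.5109) → reset → x⁺ = (0.2344, -0.5318), jump to mode 0
Mode 0: flow for 0.9586 to horizon, guard not reached → x = (1.7826, -2.2710)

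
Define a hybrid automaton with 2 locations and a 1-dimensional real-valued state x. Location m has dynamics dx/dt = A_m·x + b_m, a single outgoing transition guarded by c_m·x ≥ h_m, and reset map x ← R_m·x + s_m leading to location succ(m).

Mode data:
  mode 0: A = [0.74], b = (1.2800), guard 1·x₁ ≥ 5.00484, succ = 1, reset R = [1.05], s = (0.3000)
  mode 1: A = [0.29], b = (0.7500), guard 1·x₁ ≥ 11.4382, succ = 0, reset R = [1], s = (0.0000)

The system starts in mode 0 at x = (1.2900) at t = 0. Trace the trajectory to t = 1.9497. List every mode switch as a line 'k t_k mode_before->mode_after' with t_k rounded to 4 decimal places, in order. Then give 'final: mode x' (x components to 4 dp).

1 1.0839 0->1
final: 1 7.8787

Mode 0: guard c·x = 5.0048 hit at Δt = 1.0839 (t = 1.0839), x⁻ = (5.0048) → reset → x⁺ = (5.5551), jump to mode 1
Mode 1: flow for 0.8658 to horizon, guard not reached → x = (7.8787)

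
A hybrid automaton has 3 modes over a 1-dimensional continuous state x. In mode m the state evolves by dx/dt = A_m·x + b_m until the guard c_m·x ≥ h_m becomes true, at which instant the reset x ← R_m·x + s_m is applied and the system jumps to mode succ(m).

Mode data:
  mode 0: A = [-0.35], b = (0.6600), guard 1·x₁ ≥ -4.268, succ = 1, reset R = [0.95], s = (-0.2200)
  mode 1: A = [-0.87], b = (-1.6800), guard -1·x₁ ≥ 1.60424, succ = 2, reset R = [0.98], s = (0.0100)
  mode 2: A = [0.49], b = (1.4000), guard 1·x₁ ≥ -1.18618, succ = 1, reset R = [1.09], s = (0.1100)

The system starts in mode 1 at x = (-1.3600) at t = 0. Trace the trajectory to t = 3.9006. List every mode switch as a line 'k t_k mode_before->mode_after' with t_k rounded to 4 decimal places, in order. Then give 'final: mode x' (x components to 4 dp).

1 0.6415 1->2
2 1.1617 2->1
3 2.1137 1->2
4 2.6339 2->1
5 3.5858 1->2
final: 2 -1.3462

Mode 1: guard c·x = 1.6042 hit at Δt = 0.6415 (t = 0.6415), x⁻ = (-1.6042) → reset → x⁺ = (-1.5622), jump to mode 2
Mode 2: guard c·x = -1.1862 hit at Δt = 0.5202 (t = 1.1617), x⁻ = (-1.1862) → reset → x⁺ = (-1.1829), jump to mode 1
Mode 1: guard c·x = 1.6042 hit at Δt = 0.9520 (t = 2.1137), x⁻ = (-1.6042) → reset → x⁺ = (-1.5622), jump to mode 2
Mode 2: guard c·x = -1.1862 hit at Δt = 0.5202 (t = 2.6339), x⁻ = (-1.1862) → reset → x⁺ = (-1.1829), jump to mode 1
Mode 1: guard c·x = 1.6042 hit at Δt = 0.9520 (t = 3.5858), x⁻ = (-1.6042) → reset → x⁺ = (-1.5622), jump to mode 2
Mode 2: flow for 0.3148 to horizon, guard not reached → x = (-1.3462)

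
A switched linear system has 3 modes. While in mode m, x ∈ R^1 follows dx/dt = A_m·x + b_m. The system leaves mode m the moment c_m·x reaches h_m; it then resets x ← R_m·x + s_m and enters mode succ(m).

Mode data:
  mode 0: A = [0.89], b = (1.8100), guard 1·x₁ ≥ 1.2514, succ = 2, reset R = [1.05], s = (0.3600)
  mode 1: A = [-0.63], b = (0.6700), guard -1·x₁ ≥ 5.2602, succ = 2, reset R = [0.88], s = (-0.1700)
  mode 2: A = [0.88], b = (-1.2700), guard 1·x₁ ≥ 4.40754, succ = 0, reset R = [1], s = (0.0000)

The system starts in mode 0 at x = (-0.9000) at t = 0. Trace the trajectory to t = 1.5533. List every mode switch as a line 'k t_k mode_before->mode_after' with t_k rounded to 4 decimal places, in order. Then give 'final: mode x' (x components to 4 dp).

1 1.1954 0->2
final: 2 1.7594

Mode 0: guard c·x = 1.2514 hit at Δt = 1.1954 (t = 1.1954), x⁻ = (1.2514) → reset → x⁺ = (1.6740), jump to mode 2
Mode 2: flow for 0.3579 to horizon, guard not reached → x = (1.7594)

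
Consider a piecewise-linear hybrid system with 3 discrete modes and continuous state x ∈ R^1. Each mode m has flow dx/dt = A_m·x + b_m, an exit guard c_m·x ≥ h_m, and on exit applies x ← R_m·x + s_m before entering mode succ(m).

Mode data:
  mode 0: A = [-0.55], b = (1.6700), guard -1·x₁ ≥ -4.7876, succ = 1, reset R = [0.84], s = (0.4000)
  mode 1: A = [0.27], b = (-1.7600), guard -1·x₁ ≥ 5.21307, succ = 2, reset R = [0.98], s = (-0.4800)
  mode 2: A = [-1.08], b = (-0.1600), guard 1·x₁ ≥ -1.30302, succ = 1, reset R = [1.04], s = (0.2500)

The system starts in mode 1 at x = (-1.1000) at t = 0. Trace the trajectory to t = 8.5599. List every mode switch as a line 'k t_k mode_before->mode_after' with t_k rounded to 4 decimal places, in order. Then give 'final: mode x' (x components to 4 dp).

1 1.5989 1->2
2 3.0340 2->1
3 4.6304 1->2
4 6.0655 2->1
5 7.6619 1->2
final: 2 -2.2110

Mode 1: guard c·x = 5.2131 hit at Δt = 1.5989 (t = 1.5989), x⁻ = (-5.2131) → reset → x⁺ = (-5.5888), jump to mode 2
Mode 2: guard c·x = -1.3030 hit at Δt = 1.4351 (t = 3.0340), x⁻ = (-1.3030) → reset → x⁺ = (-1.1051), jump to mode 1
Mode 1: guard c·x = 5.2131 hit at Δt = 1.5964 (t = 4.6304), x⁻ = (-5.2131) → reset → x⁺ = (-5.5888), jump to mode 2
Mode 2: guard c·x = -1.3030 hit at Δt = 1.4351 (t = 6.0655), x⁻ = (-1.3030) → reset → x⁺ = (-1.1051), jump to mode 1
Mode 1: guard c·x = 5.2131 hit at Δt = 1.5964 (t = 7.6619), x⁻ = (-5.2131) → reset → x⁺ = (-5.5888), jump to mode 2
Mode 2: flow for 0.8980 to horizon, guard not reached → x = (-2.2110)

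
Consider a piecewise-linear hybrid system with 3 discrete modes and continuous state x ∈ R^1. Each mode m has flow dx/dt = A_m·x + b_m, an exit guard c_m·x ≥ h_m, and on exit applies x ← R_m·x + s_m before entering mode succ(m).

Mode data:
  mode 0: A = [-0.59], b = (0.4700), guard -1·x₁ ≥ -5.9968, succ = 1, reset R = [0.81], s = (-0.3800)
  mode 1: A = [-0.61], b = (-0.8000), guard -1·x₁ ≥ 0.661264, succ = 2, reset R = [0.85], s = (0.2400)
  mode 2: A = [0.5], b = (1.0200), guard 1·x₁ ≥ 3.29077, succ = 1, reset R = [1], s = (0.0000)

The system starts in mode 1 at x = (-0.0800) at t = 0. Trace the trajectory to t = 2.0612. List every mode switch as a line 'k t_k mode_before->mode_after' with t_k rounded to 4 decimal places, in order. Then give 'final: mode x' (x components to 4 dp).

Mode 1: guard c·x = 0.6613 hit at Δt = 1.0470 (t = 1.0470), x⁻ = (-0.6613) → reset → x⁺ = (-0.3221), jump to mode 2
Mode 2: flow for 1.0142 to horizon, guard not reached → x = (0.8126)

1 1.0470 1->2
final: 2 0.8126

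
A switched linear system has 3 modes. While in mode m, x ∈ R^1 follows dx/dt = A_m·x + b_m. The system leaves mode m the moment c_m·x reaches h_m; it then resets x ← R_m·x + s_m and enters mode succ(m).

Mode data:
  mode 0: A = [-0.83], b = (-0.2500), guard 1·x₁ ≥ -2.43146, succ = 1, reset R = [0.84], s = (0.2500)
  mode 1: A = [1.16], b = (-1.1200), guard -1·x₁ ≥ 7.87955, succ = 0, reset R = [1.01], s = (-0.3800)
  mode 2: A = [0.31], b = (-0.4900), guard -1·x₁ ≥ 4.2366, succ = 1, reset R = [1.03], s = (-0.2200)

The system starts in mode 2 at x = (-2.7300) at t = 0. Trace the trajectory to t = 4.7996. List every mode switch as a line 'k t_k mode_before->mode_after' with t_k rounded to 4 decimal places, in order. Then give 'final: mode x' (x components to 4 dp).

1 0.9669 2->1
2 1.3688 1->0
3 2.9686 0->1
4 3.9732 1->0
final: 0 -4.3491

Mode 2: guard c·x = 4.2366 hit at Δt = 0.9669 (t = 0.9669), x⁻ = (-4.2366) → reset → x⁺ = (-4.5837), jump to mode 1
Mode 1: guard c·x = 7.8796 hit at Δt = 0.4019 (t = 1.3688), x⁻ = (-7.8795) → reset → x⁺ = (-8.3383), jump to mode 0
Mode 0: guard c·x = -2.4315 hit at Δt = 1.5998 (t = 2.9686), x⁻ = (-2.4315) → reset → x⁺ = (-1.7924), jump to mode 1
Mode 1: guard c·x = 7.8796 hit at Δt = 1.0046 (t = 3.9732), x⁻ = (-7.8795) → reset → x⁺ = (-8.3383), jump to mode 0
Mode 0: flow for 0.8264 to horizon, guard not reached → x = (-4.3491)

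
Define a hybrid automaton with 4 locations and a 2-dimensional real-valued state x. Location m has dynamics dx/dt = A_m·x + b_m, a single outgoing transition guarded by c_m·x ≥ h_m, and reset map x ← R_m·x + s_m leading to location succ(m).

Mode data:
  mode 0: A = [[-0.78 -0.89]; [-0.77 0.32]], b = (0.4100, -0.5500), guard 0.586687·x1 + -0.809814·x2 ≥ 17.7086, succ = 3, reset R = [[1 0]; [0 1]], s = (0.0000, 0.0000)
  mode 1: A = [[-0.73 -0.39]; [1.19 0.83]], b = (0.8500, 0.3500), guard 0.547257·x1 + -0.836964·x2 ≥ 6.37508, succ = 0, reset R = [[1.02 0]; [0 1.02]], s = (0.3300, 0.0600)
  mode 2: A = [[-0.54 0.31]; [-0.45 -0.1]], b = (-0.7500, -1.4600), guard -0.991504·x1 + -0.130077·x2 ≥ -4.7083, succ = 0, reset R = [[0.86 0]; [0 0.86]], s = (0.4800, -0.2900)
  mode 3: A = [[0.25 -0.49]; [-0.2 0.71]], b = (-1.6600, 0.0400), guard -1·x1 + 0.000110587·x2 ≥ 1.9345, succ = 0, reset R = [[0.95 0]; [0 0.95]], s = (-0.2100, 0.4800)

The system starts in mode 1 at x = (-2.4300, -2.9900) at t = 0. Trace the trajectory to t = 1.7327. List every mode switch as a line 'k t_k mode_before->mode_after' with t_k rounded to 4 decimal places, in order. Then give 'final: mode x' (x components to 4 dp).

Mode 1: guard c·x = 6.3751 hit at Δt = 0.8575 (t = 0.8575), x⁻ = (0.5697, -7.2444) → reset → x⁺ = (0.9111, -7.3293), jump to mode 0
Mode 0: flow for 0.8752 to horizon, guard not reached → x = (6.3784, -12.9477)

1 0.8575 1->0
final: 0 6.3784 -12.9477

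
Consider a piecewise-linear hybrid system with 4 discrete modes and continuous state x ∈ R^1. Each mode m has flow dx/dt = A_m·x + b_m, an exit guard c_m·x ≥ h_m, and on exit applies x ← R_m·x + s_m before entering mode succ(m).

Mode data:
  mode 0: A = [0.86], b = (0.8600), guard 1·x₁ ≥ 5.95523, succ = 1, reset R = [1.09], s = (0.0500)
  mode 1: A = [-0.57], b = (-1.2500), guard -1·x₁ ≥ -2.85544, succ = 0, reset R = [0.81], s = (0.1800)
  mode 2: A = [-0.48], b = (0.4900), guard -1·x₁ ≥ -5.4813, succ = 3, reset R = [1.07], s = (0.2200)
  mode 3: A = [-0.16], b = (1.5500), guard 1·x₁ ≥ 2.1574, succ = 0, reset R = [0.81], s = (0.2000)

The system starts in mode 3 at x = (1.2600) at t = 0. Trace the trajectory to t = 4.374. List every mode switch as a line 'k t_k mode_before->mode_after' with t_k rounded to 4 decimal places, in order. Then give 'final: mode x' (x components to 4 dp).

Mode 3: guard c·x = 2.1574 hit at Δt = 0.7037 (t = 0.7037), x⁻ = (2.1574) → reset → x⁺ = (1.9475), jump to mode 0
Mode 0: guard c·x = 5.9552 hit at Δt = 0.9983 (t = 1.7020), x⁻ = (5.9552) → reset → x⁺ = (6.5412), jump to mode 1
Mode 1: guard c·x = -2.8554 hit at Δt = 0.9617 (t = 2.6637), x⁻ = (2.8554) → reset → x⁺ = (2.4929), jump to mode 0
Mode 0: guard c·x = 5.9552 hit at Δt = 0.8009 (t = 3.4646), x⁻ = (5.9552) → reset → x⁺ = (6.5412), jump to mode 1
Mode 1: flow for 0.9094 to horizon, guard not reached → x = (3.0082)

1 0.7037 3->0
2 1.7020 0->1
3 2.6637 1->0
4 3.4646 0->1
final: 1 3.0082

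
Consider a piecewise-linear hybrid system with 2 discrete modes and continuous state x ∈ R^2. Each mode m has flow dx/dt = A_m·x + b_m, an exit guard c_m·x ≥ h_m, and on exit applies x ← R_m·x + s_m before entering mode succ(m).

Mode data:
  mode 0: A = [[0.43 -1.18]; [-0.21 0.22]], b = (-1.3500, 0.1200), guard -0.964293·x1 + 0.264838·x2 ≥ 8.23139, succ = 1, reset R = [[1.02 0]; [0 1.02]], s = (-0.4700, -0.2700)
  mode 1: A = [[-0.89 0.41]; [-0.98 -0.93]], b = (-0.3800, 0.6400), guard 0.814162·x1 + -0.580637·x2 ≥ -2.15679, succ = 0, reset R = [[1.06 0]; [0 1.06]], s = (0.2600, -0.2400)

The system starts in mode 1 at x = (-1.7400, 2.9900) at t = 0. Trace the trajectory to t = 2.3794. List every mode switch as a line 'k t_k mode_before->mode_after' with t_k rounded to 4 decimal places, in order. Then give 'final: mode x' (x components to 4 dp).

1 0.5053 1->0
2 1.5336 0->1
final: 1 -2.8124 4.9132

Mode 1: guard c·x = -2.1568 hit at Δt = 0.5053 (t = 0.5053), x⁻ = (-0.7970, 2.5970) → reset → x⁺ = (-0.5848, 2.5129), jump to mode 0
Mode 0: guard c·x = 8.2314 hit at Δt = 1.0283 (t = 1.5336), x⁻ = (-7.4027, 4.1271) → reset → x⁺ = (-8.0208, 3.9397), jump to mode 1
Mode 1: flow for 0.8458 to horizon, guard not reached → x = (-2.8124, 4.9132)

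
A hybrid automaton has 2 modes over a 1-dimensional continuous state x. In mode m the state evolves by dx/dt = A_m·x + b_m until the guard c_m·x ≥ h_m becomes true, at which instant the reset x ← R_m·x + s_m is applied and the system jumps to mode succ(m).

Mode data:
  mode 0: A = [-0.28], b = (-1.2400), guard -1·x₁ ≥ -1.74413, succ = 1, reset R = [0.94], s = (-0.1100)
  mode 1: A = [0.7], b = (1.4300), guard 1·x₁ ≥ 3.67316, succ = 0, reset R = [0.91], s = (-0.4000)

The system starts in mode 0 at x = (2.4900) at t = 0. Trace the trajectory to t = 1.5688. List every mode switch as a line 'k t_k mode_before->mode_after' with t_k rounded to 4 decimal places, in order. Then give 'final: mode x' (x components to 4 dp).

Mode 0: guard c·x = -1.7441 hit at Δt = 0.4074 (t = 0.4074), x⁻ = (1.7441) → reset → x⁺ = (1.5295), jump to mode 1
Mode 1: guard c·x = 3.6732 hit at Δt = 0.6715 (t = 1.0789), x⁻ = (3.6732) → reset → x⁺ = (2.9426), jump to mode 0
Mode 0: flow for 0.4899 to horizon, guard not reached → x = (1.9978)

1 0.4074 0->1
2 1.0789 1->0
final: 0 1.9978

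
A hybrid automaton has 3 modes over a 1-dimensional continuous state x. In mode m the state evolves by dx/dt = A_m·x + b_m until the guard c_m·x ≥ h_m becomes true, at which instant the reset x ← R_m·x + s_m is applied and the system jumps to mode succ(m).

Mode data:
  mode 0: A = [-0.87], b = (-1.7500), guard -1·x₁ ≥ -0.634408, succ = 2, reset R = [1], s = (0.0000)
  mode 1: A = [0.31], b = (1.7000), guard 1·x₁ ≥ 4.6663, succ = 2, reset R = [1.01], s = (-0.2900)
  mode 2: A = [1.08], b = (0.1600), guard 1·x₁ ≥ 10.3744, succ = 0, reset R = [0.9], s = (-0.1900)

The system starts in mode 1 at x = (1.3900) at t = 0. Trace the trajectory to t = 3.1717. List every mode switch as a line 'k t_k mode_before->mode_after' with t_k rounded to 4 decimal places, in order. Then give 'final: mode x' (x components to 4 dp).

1 1.2573 1->2
2 2.0293 2->0
final: 0 2.1187

Mode 1: guard c·x = 4.6663 hit at Δt = 1.2573 (t = 1.2573), x⁻ = (4.6663) → reset → x⁺ = (4.4230), jump to mode 2
Mode 2: guard c·x = 10.3744 hit at Δt = 0.7720 (t = 2.0293), x⁻ = (10.3744) → reset → x⁺ = (9.1470), jump to mode 0
Mode 0: flow for 1.1424 to horizon, guard not reached → x = (2.1187)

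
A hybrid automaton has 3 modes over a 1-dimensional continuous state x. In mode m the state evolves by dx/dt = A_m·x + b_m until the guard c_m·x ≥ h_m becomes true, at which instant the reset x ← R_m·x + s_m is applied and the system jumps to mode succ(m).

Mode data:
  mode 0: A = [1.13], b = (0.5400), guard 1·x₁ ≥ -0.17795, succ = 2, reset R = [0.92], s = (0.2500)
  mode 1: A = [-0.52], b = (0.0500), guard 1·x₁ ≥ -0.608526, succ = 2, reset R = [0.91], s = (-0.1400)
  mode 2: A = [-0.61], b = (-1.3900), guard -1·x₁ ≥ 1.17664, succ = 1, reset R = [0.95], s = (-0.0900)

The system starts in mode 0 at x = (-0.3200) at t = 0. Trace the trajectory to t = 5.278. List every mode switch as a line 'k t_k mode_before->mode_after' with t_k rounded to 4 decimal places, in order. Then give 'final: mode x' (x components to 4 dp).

1 0.5679 0->2
2 1.8197 2->1
3 3.0032 1->2
4 3.5989 2->1
5 4.7824 1->2
final: 2 -1.1073

Mode 0: guard c·x = -0.1779 hit at Δt = 0.5679 (t = 0.5679), x⁻ = (-0.1779) → reset → x⁺ = (0.0863), jump to mode 2
Mode 2: guard c·x = 1.1766 hit at Δt = 1.2518 (t = 1.8197), x⁻ = (-1.1766) → reset → x⁺ = (-1.2078), jump to mode 1
Mode 1: guard c·x = -0.6085 hit at Δt = 1.1835 (t = 3.0032), x⁻ = (-0.6085) → reset → x⁺ = (-0.6938), jump to mode 2
Mode 2: guard c·x = 1.1766 hit at Δt = 0.5957 (t = 3.5989), x⁻ = (-1.1766) → reset → x⁺ = (-1.2078), jump to mode 1
Mode 1: guard c·x = -0.6085 hit at Δt = 1.1835 (t = 4.7824), x⁻ = (-0.6085) → reset → x⁺ = (-0.6938), jump to mode 2
Mode 2: flow for 0.4956 to horizon, guard not reached → x = (-1.1073)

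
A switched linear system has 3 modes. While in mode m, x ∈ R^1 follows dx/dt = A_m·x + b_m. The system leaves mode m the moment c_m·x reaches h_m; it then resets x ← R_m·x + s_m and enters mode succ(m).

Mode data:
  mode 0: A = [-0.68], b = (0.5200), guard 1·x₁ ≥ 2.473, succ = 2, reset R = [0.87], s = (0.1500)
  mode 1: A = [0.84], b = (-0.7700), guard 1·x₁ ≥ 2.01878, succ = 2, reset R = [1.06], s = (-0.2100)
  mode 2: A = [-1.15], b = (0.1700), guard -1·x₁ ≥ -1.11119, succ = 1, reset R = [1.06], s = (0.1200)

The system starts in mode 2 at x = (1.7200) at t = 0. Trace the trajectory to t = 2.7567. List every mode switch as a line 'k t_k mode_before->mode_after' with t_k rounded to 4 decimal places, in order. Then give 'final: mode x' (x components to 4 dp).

1 0.4259 2->1
2 1.6898 1->2
3 2.2247 2->1
final: 1 1.5127

Mode 2: guard c·x = -1.1112 hit at Δt = 0.4259 (t = 0.4259), x⁻ = (1.1112) → reset → x⁺ = (1.2979), jump to mode 1
Mode 1: guard c·x = 2.0188 hit at Δt = 1.2639 (t = 1.6898), x⁻ = (2.0188) → reset → x⁺ = (1.9299), jump to mode 2
Mode 2: guard c·x = -1.1112 hit at Δt = 0.5349 (t = 2.2247), x⁻ = (1.1112) → reset → x⁺ = (1.2979), jump to mode 1
Mode 1: flow for 0.5320 to horizon, guard not reached → x = (1.5127)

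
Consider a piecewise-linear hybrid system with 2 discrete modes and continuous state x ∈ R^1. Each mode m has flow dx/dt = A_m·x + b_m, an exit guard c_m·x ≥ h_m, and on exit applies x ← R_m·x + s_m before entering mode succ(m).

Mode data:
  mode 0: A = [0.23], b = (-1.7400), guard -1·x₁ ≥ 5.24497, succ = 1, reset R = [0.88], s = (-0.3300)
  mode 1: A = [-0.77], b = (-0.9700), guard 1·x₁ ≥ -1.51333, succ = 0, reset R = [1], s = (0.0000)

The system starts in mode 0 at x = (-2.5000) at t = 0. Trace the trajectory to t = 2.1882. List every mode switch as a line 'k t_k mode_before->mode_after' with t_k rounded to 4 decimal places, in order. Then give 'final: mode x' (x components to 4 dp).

Mode 0: guard c·x = 5.2450 hit at Δt = 1.0485 (t = 1.0485), x⁻ = (-5.2450) → reset → x⁺ = (-4.9456), jump to mode 1
Mode 1: flow for 1.1397 to horizon, guard not reached → x = (-2.7923)

1 1.0485 0->1
final: 1 -2.7923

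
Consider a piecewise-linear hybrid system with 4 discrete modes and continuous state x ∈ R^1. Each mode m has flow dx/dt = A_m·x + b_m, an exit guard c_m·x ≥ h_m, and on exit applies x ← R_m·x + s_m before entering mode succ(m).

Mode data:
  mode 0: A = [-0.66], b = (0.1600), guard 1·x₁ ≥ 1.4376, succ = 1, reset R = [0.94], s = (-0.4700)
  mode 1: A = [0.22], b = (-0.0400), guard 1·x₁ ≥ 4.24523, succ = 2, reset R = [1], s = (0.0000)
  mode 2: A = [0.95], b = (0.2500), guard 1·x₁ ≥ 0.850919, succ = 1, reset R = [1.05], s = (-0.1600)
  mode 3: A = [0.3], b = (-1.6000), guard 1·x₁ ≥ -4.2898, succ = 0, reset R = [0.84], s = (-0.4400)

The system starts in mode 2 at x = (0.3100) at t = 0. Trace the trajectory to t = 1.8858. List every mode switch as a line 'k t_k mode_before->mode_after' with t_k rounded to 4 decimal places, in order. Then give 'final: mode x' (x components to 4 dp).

Mode 2: guard c·x = 0.8509 hit at Δt = 0.6996 (t = 0.6996), x⁻ = (0.8509) → reset → x⁺ = (0.7335), jump to mode 1
Mode 1: flow for 1.1862 to horizon, guard not reached → x = (0.8980)

1 0.6996 2->1
final: 1 0.8980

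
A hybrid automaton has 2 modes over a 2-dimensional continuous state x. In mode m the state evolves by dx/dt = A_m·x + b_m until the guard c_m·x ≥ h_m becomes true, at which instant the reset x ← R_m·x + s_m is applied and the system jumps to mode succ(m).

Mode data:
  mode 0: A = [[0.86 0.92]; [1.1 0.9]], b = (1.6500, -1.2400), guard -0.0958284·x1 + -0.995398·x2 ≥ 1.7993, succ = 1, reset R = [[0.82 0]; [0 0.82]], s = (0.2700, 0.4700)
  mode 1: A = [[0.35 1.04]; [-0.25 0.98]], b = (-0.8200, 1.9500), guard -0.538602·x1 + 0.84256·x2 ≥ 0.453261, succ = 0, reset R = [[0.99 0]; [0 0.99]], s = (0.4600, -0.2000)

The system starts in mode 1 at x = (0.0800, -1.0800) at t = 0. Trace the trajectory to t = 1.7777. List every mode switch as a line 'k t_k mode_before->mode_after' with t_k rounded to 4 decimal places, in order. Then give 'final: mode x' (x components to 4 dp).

1 0.6657 1->0
2 1.2133 0->1
final: 1 -0.9784 -0.1430

Mode 1: guard c·x = 0.4533 hit at Δt = 0.6657 (t = 0.6657), x⁻ = (-1.0538, -0.1357) → reset → x⁺ = (-0.5833, -0.3343), jump to mode 0
Mode 0: guard c·x = 1.7993 hit at Δt = 0.5476 (t = 1.2133), x⁻ = (-0.3903, -1.7700) → reset → x⁺ = (-0.0500, -0.9814), jump to mode 1
Mode 1: flow for 0.5644 to horizon, guard not reached → x = (-0.9784, -0.1430)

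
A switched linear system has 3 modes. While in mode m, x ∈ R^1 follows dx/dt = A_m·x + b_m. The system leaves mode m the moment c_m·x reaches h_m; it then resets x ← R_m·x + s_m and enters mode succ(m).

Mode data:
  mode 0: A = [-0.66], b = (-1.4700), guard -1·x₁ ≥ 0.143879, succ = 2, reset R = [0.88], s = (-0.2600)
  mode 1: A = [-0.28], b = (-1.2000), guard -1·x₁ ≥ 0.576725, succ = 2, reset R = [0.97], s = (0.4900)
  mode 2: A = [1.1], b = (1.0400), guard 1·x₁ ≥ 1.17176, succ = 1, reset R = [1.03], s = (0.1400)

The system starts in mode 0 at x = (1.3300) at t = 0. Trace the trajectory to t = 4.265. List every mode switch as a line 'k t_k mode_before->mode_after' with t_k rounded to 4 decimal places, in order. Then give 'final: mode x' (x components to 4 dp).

Mode 0: guard c·x = 0.1439 hit at Δt = 0.8106 (t = 0.8106), x⁻ = (-0.1439) → reset → x⁺ = (-0.3866), jump to mode 2
Mode 2: guard c·x = 1.1718 hit at Δt = 1.2109 (t = 2.0215), x⁻ = (1.1718) → reset → x⁺ = (1.3469), jump to mode 1
Mode 1: guard c·x = 0.5767 hit at Δt = 1.4922 (t = 3.5137), x⁻ = (-0.5767) → reset → x⁺ = (-0.0694), jump to mode 2
Mode 2: flow for 0.7513 to horizon, guard not reached → x = (1.0564)

1 0.8106 0->2
2 2.0215 2->1
3 3.5137 1->2
final: 2 1.0564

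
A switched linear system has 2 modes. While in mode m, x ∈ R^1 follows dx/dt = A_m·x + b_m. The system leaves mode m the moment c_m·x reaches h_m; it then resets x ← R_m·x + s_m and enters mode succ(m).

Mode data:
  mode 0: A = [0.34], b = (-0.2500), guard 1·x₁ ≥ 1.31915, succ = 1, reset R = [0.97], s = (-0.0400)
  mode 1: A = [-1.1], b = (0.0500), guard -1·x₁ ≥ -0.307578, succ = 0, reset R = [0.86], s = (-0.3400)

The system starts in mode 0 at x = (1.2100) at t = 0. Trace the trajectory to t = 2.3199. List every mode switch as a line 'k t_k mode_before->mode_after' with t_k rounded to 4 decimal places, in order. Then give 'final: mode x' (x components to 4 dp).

Mode 0: guard c·x = 1.3192 hit at Δt = 0.6087 (t = 0.6087), x⁻ = (1.3191) → reset → x⁺ = (1.2396), jump to mode 1
Mode 1: guard c·x = -0.3076 hit at Δt = 1.3785 (t = 1.9872), x⁻ = (0.3076) → reset → x⁺ = (-0.0755), jump to mode 0
Mode 0: flow for 0.3327 to horizon, guard not reached → x = (-0.1726)

1 0.6087 0->1
2 1.9872 1->0
final: 0 -0.1726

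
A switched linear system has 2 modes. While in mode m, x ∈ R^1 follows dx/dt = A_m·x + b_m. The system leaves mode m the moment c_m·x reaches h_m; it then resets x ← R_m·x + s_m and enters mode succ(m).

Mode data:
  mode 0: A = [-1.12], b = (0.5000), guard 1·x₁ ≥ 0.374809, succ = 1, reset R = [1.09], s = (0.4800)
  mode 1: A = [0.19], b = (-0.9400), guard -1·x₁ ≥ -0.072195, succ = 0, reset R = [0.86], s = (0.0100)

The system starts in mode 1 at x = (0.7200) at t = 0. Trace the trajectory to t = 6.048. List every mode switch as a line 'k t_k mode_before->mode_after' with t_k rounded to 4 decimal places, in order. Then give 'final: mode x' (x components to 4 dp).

1 0.7504 1->0
2 2.2270 0->1
3 3.1915 1->0
4 4.6681 0->1
5 5.6327 1->0
final: 0 0.2113

Mode 1: guard c·x = -0.0722 hit at Δt = 0.7504 (t = 0.7504), x⁻ = (0.0722) → reset → x⁺ = (0.0721), jump to mode 0
Mode 0: guard c·x = 0.3748 hit at Δt = 1.4766 (t = 2.2270), x⁻ = (0.3748) → reset → x⁺ = (0.8885), jump to mode 1
Mode 1: guard c·x = -0.0722 hit at Δt = 0.9645 (t = 3.1915), x⁻ = (0.0722) → reset → x⁺ = (0.0721), jump to mode 0
Mode 0: guard c·x = 0.3748 hit at Δt = 1.4766 (t = 4.6681), x⁻ = (0.3748) → reset → x⁺ = (0.8885), jump to mode 1
Mode 1: guard c·x = -0.0722 hit at Δt = 0.9645 (t = 5.6327), x⁻ = (0.0722) → reset → x⁺ = (0.0721), jump to mode 0
Mode 0: flow for 0.4153 to horizon, guard not reached → x = (0.2113)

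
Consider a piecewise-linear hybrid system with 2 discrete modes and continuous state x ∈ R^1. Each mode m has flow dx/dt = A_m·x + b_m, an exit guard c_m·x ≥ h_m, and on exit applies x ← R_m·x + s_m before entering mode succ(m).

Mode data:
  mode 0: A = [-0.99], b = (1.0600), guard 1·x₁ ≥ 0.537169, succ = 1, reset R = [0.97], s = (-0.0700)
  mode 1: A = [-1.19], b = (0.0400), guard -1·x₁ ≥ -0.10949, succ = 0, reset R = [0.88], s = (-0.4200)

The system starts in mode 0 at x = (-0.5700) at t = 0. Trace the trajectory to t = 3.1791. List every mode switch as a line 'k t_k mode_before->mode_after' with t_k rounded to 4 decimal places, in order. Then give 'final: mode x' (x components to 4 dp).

1 1.1347 0->1
2 2.5675 1->0
final: 0 0.3097

Mode 0: guard c·x = 0.5372 hit at Δt = 1.1347 (t = 1.1347), x⁻ = (0.5372) → reset → x⁺ = (0.4511), jump to mode 1
Mode 1: guard c·x = -0.1095 hit at Δt = 1.4328 (t = 2.5675), x⁻ = (0.1095) → reset → x⁺ = (-0.3236), jump to mode 0
Mode 0: flow for 0.6116 to horizon, guard not reached → x = (0.3097)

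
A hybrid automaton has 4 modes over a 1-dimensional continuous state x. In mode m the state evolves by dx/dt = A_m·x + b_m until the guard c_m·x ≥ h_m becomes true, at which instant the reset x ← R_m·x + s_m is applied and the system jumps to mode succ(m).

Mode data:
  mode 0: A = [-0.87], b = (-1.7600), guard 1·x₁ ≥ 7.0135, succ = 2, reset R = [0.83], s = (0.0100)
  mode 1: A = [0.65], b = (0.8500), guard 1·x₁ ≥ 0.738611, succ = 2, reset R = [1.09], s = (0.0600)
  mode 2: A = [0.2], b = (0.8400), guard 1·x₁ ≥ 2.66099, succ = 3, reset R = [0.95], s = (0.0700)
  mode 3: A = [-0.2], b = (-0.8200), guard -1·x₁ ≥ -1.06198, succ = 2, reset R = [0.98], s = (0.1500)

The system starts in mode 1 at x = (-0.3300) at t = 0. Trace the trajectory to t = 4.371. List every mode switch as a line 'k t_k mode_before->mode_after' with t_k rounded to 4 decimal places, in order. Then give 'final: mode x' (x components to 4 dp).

1 1.1363 1->2
2 2.6537 2->3
3 3.9561 3->2
final: 2 1.6571

Mode 1: guard c·x = 0.7386 hit at Δt = 1.1363 (t = 1.1363), x⁻ = (0.7386) → reset → x⁺ = (0.8651), jump to mode 2
Mode 2: guard c·x = 2.6610 hit at Δt = 1.5174 (t = 2.6537), x⁻ = (2.6610) → reset → x⁺ = (2.5979), jump to mode 3
Mode 3: guard c·x = -1.0620 hit at Δt = 1.3024 (t = 3.9561), x⁻ = (1.0620) → reset → x⁺ = (1.1907), jump to mode 2
Mode 2: flow for 0.4149 to horizon, guard not reached → x = (1.6571)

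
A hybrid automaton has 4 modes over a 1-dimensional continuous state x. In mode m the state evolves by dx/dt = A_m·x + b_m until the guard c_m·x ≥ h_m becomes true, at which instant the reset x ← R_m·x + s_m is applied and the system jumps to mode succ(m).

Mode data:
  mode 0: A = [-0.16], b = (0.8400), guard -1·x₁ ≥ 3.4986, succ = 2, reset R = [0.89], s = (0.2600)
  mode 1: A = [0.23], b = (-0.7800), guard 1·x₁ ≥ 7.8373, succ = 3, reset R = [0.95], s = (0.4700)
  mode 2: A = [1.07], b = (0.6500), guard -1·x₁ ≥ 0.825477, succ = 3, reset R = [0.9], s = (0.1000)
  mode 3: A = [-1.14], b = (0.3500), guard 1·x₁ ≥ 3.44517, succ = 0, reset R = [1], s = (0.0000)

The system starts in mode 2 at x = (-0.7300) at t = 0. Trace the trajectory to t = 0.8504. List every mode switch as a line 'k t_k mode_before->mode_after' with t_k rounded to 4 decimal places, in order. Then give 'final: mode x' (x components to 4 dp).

1 0.5385 2->3
final: 3 -0.3587

Mode 2: guard c·x = 0.8255 hit at Δt = 0.5385 (t = 0.5385), x⁻ = (-0.8255) → reset → x⁺ = (-0.6429), jump to mode 3
Mode 3: flow for 0.3119 to horizon, guard not reached → x = (-0.3587)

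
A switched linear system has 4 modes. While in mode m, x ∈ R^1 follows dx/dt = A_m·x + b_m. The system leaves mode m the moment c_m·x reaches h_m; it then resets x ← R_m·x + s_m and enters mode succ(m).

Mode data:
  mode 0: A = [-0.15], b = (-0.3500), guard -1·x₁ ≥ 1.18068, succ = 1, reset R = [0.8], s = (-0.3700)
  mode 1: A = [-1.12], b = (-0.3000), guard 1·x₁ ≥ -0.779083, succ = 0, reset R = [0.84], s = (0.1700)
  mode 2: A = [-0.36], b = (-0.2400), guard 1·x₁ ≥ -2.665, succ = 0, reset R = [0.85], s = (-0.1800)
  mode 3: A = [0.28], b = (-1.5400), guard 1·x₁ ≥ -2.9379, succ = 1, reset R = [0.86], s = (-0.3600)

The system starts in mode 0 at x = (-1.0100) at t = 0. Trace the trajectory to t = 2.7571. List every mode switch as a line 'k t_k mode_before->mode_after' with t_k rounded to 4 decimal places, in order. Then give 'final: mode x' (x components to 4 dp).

1 0.9206 0->1
2 1.5604 1->0
final: 0 -0.7882

Mode 0: guard c·x = 1.1807 hit at Δt = 0.9206 (t = 0.9206), x⁻ = (-1.1807) → reset → x⁺ = (-1.3145), jump to mode 1
Mode 1: guard c·x = -0.7791 hit at Δt = 0.6398 (t = 1.5604), x⁻ = (-0.7791) → reset → x⁺ = (-0.4844), jump to mode 0
Mode 0: flow for 1.1967 to horizon, guard not reached → x = (-0.7882)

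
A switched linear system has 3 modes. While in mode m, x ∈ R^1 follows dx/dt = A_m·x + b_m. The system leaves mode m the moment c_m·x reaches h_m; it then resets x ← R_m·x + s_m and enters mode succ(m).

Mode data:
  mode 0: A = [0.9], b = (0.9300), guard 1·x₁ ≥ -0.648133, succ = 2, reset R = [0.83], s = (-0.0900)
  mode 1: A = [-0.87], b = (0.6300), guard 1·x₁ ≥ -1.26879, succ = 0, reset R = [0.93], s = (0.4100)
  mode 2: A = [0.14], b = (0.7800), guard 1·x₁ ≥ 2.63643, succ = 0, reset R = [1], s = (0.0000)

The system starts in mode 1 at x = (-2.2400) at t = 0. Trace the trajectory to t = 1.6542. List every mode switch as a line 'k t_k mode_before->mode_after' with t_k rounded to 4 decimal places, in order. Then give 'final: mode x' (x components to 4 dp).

1 0.4563 1->0
2 0.8788 0->2
final: 2 -0.0611

Mode 1: guard c·x = -1.2688 hit at Δt = 0.4563 (t = 0.4563), x⁻ = (-1.2688) → reset → x⁺ = (-0.7700), jump to mode 0
Mode 0: guard c·x = -0.6481 hit at Δt = 0.4225 (t = 0.8788), x⁻ = (-0.6481) → reset → x⁺ = (-0.6280), jump to mode 2
Mode 2: flow for 0.7754 to horizon, guard not reached → x = (-0.0611)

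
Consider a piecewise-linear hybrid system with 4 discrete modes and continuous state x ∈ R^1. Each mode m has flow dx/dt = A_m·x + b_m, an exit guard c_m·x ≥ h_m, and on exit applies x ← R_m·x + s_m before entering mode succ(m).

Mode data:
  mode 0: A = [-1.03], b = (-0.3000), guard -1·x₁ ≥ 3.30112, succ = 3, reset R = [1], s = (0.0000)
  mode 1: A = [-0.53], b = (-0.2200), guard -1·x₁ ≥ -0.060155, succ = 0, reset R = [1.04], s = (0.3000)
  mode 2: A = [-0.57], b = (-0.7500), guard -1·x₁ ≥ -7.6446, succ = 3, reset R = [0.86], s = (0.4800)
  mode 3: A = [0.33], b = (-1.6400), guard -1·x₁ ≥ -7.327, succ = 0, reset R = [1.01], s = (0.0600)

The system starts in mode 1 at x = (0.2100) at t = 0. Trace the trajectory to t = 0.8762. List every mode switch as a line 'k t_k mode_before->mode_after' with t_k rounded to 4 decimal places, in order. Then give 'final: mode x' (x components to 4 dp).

Mode 1: guard c·x = -0.0602 hit at Δt = 0.5171 (t = 0.5171), x⁻ = (0.0602) → reset → x⁺ = (0.3626), jump to mode 0
Mode 0: flow for 0.3591 to horizon, guard not reached → x = (0.1604)

1 0.5171 1->0
final: 0 0.1604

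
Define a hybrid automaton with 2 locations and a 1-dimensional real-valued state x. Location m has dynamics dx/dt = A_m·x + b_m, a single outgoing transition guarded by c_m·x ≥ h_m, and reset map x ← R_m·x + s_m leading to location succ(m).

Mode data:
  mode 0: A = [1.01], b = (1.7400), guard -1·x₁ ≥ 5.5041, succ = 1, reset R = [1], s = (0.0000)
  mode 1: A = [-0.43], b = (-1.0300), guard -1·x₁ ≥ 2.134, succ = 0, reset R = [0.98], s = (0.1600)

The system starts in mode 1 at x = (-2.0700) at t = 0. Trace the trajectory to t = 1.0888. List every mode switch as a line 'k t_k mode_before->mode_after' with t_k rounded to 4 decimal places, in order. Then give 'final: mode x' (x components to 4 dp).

1 0.5094 1->0
final: 0 -2.0972

Mode 1: guard c·x = 2.1340 hit at Δt = 0.5094 (t = 0.5094), x⁻ = (-2.1340) → reset → x⁺ = (-1.9313), jump to mode 0
Mode 0: flow for 0.5794 to horizon, guard not reached → x = (-2.0972)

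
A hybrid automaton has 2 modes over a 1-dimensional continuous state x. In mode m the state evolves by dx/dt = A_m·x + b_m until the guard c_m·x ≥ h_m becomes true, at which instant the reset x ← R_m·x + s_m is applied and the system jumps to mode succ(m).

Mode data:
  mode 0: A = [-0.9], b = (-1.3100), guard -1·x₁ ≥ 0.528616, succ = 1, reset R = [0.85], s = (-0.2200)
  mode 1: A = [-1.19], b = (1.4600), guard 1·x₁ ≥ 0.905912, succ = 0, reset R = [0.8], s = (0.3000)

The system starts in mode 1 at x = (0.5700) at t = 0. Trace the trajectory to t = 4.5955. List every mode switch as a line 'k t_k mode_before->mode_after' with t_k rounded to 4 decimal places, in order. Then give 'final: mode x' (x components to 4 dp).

Mode 1: guard c·x = 0.9059 hit at Δt = 0.6018 (t = 0.6018), x⁻ = (0.9059) → reset → x⁺ = (1.0247), jump to mode 0
Mode 0: guard c·x = 0.5286 hit at Δt = 1.0936 (t = 1.6954), x⁻ = (-0.5286) → reset → x⁺ = (-0.6693), jump to mode 1
Mode 1: guard c·x = 0.9059 hit at Δt = 1.4926 (t = 3.1880), x⁻ = (0.9059) → reset → x⁺ = (1.0247), jump to mode 0
Mode 0: guard c·x = 0.5286 hit at Δt = 1.0936 (t = 4.2816), x⁻ = (-0.5286) → reset → x⁺ = (-0.6693), jump to mode 1
Mode 1: flow for 0.3139 to horizon, guard not reached → x = (-0.0783)

1 0.6018 1->0
2 1.6954 0->1
3 3.1880 1->0
4 4.2816 0->1
final: 1 -0.0783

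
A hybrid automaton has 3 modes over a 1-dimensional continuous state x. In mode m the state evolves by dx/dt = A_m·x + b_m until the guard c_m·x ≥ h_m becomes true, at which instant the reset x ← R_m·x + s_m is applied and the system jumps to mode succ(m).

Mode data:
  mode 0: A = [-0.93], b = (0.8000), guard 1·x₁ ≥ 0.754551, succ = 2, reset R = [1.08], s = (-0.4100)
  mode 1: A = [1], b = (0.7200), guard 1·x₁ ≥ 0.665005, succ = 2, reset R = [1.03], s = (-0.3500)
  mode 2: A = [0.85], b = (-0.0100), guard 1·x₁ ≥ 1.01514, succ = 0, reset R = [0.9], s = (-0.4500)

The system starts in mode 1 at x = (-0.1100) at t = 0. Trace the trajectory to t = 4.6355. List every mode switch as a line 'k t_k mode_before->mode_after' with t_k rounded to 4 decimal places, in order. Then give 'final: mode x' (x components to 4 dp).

1 0.8200 1->2
2 2.1528 2->0
3 3.5750 0->2
final: 2 0.9801

Mode 1: guard c·x = 0.6650 hit at Δt = 0.8200 (t = 0.8200), x⁻ = (0.6650) → reset → x⁺ = (0.3350), jump to mode 2
Mode 2: guard c·x = 1.0151 hit at Δt = 1.3328 (t = 2.1528), x⁻ = (1.0151) → reset → x⁺ = (0.4636), jump to mode 0
Mode 0: guard c·x = 0.7546 hit at Δt = 1.4222 (t = 3.5750), x⁻ = (0.7546) → reset → x⁺ = (0.4049), jump to mode 2
Mode 2: flow for 1.0605 to horizon, guard not reached → x = (0.9801)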